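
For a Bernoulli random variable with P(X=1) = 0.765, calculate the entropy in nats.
0.5452 nats

The binary entropy function is:
H(p) = -p log(p) - (1-p) log(1-p)

H(0.765) = -0.765 × log_e(0.765) - 0.235 × log_e(0.235)
H(0.765) = 0.5452 nats

Note: Binary entropy is maximized at p=0.5 (H=1 bit) and minimized at p=0 or p=1 (H=0).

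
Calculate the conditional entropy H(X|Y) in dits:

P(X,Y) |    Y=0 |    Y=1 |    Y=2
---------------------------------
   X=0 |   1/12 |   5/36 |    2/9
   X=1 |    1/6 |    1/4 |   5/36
0.2837 dits

Using the chain rule: H(X|Y) = H(X,Y) - H(Y)

First, compute H(X,Y) = 0.7534 dits

Marginal P(Y) = (1/4, 7/18, 13/36)
H(Y) = 0.4698 dits

H(X|Y) = H(X,Y) - H(Y) = 0.7534 - 0.4698 = 0.2837 dits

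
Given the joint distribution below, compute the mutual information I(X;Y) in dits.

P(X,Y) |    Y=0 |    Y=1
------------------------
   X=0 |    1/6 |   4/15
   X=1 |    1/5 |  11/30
0.0002 dits

Mutual information: I(X;Y) = H(X) + H(Y) - H(X,Y)

Marginals:
P(X) = (13/30, 17/30), H(X) = 0.2972 dits
P(Y) = (11/30, 19/30), H(Y) = 0.2854 dits

Joint entropy: H(X,Y) = 0.5823 dits

I(X;Y) = 0.2972 + 0.2854 - 0.5823 = 0.0002 dits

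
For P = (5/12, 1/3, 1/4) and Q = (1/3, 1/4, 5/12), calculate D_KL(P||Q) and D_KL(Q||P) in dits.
D_KL(P||Q) = 0.0266, D_KL(Q||P) = 0.0289

KL divergence is not symmetric: D_KL(P||Q) ≠ D_KL(Q||P) in general.

D_KL(P||Q) = 0.0266 dits
D_KL(Q||P) = 0.0289 dits

No, they are not equal!

This asymmetry is why KL divergence is not a true distance metric.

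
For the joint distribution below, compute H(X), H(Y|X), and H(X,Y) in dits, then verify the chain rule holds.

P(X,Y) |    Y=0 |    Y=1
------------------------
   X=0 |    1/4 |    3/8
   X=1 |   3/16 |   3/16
H(X,Y) = 0.5829, H(X) = 0.2873, H(Y|X) = 0.2956 (all in dits)

Chain rule: H(X,Y) = H(X) + H(Y|X)

Left side — joint entropy directly:
H(X,Y) = -Σ p(x,y) log p(x,y) = 0.5829 dits

Right side — compute H(Y|X) from the conditional distributions:
P(X) = (5/8, 3/8), so H(X) = 0.2873 dits
H(Y|X) = Σ_x P(X=x) · H(Y|X=x):
  P(Y|X=0) = (2/5, 3/5), H(Y|X=0) = 0.2923, weight P(X=0) = 5/8
  P(Y|X=1) = (1/2, 1/2), H(Y|X=1) = 0.3010, weight P(X=1) = 3/8
H(Y|X) = 0.2956 dits

H(X) + H(Y|X) = 0.2873 + 0.2956 = 0.5829 dits

Both sides equal 0.5829 dits. ✓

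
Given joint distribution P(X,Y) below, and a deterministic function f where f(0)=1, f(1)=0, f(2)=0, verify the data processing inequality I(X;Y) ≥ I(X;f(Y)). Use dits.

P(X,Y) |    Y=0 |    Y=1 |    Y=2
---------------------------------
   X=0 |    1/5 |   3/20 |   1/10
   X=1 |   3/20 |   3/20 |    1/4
I(X;Y) = 0.0138, I(X;f(Y)) = 0.0070, inequality holds: 0.0138 ≥ 0.0070

Data Processing Inequality: For any Markov chain X → Y → Z, we have I(X;Y) ≥ I(X;Z).

Here Z = f(Y) is a deterministic function of Y, forming X → Y → Z.

Original I(X;Y) = 0.0138 dits

After applying f:
P(X,Z) where Z=f(Y):
- P(X,Z=0) = P(X,Y=1) + P(X,Y=2)
- P(X,Z=1) = P(X,Y=0)

I(X;Z) = I(X;f(Y)) = 0.0070 dits

Verification: 0.0138 ≥ 0.0070 ✓

Information cannot be created by processing; the function f can only lose information about X.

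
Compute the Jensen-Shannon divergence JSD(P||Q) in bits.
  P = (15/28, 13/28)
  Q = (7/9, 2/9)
0.0476 bits

Jensen-Shannon divergence is:
JSD(P||Q) = 0.5 × D_KL(P||M) + 0.5 × D_KL(Q||M)
where M = 0.5 × (P + Q) is the mixture distribution.

M = 0.5 × (15/28, 13/28) + 0.5 × (7/9, 2/9) = (0.656746, 0.343254)

D_KL(P||M) = 0.0449 bits
D_KL(Q||M) = 0.0504 bits

JSD(P||Q) = 0.5 × 0.0449 + 0.5 × 0.0504 = 0.0476 bits

Unlike KL divergence, JSD is symmetric and bounded: 0 ≤ JSD ≤ log(2).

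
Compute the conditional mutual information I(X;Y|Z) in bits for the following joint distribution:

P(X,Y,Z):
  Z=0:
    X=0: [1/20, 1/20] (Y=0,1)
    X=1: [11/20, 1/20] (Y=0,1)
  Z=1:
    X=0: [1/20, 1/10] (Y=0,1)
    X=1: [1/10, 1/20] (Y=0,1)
0.0904 bits

Conditional mutual information: I(X;Y|Z) = H(X|Z) + H(Y|Z) - H(X,Y|Z)

H(Z) = 0.8813
H(X,Z) = 1.5955 → H(X|Z) = 0.7142
H(Y,Z) = 1.5955 → H(Y|Z) = 0.7142
H(X,Y,Z) = 2.2192 → H(X,Y|Z) = 1.3379

I(X;Y|Z) = 0.7142 + 0.7142 - 1.3379 = 0.0904 bits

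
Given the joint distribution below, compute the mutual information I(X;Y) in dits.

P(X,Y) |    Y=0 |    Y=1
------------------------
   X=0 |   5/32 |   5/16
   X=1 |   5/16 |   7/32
0.0143 dits

Mutual information: I(X;Y) = H(X) + H(Y) - H(X,Y)

Marginals:
P(X) = (15/32, 17/32), H(X) = 0.3002 dits
P(Y) = (15/32, 17/32), H(Y) = 0.3002 dits

Joint entropy: H(X,Y) = 0.5861 dits

I(X;Y) = 0.3002 + 0.3002 - 0.5861 = 0.0143 dits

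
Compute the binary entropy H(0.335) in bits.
0.9200 bits

The binary entropy function is:
H(p) = -p log(p) - (1-p) log(1-p)

H(0.335) = -0.335 × log_2(0.335) - 0.665 × log_2(0.665)
H(0.335) = 0.9200 bits

Note: Binary entropy is maximized at p=0.5 (H=1 bit) and minimized at p=0 or p=1 (H=0).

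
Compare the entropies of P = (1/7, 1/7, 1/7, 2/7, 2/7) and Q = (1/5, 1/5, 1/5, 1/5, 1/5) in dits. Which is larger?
Q

Computing entropies in dits:
H(P) = 0.6731
H(Q) = 0.6990

Distribution Q has higher entropy.

Intuition: The distribution closer to uniform (more spread out) has higher entropy.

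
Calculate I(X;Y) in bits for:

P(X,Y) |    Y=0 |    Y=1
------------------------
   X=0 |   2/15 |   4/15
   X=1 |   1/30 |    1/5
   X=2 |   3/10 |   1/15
0.2406 bits

Mutual information: I(X;Y) = H(X) + H(Y) - H(X,Y)

Marginals:
P(X) = (2/5, 7/30, 11/30), H(X) = 1.5494 bits
P(Y) = (7/15, 8/15), H(Y) = 0.9968 bits

Joint entropy: H(X,Y) = 2.3056 bits

I(X;Y) = 1.5494 + 0.9968 - 2.3056 = 0.2406 bits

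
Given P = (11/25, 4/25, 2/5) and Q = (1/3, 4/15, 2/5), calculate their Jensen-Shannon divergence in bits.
0.0150 bits

Jensen-Shannon divergence is:
JSD(P||Q) = 0.5 × D_KL(P||M) + 0.5 × D_KL(Q||M)
where M = 0.5 × (P + Q) is the mixture distribution.

M = 0.5 × (11/25, 4/25, 2/5) + 0.5 × (1/3, 4/15, 2/5) = (0.386667, 0.213333, 2/5)

D_KL(P||M) = 0.0156 bits
D_KL(Q||M) = 0.0145 bits

JSD(P||Q) = 0.5 × 0.0156 + 0.5 × 0.0145 = 0.0150 bits

Unlike KL divergence, JSD is symmetric and bounded: 0 ≤ JSD ≤ log(2).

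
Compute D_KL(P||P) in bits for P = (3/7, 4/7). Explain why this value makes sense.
0.0000 bits

KL divergence satisfies the Gibbs inequality: D_KL(P||Q) ≥ 0 for all distributions P, Q.

D_KL(P||Q) = Σ p(x) log(p(x)/q(x))
Each term is p(x) × log_2(p(x)/p(x)) = p(x) × log_2(1) = 0, so the sum is 0.
D_KL(P||Q) = 0.0000 bits

When P = Q, the KL divergence is exactly 0, as there is no 'divergence' between identical distributions.

This non-negativity is a fundamental property: relative entropy cannot be negative because it measures how different Q is from P.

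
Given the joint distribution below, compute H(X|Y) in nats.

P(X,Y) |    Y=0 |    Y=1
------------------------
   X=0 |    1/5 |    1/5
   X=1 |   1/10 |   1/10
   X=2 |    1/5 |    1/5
1.0549 nats

Using the chain rule: H(X|Y) = H(X,Y) - H(Y)

First, compute H(X,Y) = 1.7481 nats

Marginal P(Y) = (1/2, 1/2)
H(Y) = 0.6931 nats

H(X|Y) = H(X,Y) - H(Y) = 1.7481 - 0.6931 = 1.0549 nats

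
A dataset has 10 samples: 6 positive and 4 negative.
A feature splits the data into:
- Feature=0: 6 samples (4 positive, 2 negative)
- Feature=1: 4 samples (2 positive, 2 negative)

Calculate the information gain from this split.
0.0200 bits

Information Gain = H(Y) - H(Y|Feature)

Before split:
P(positive) = 6/10 = 0.6000
H(Y) = 0.9710 bits

After split:
Feature=0: H = 0.9183 bits (weight = 6/10)
Feature=1: H = 1.0000 bits (weight = 4/10)
H(Y|Feature) = (6/10)×0.9183 + (4/10)×1.0000 = 0.9510 bits

Information Gain = 0.9710 - 0.9510 = 0.0200 bits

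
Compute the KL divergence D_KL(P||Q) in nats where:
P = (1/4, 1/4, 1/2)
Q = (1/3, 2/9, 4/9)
0.0164 nats

KL divergence: D_KL(P||Q) = Σ p(x) log(p(x)/q(x))

Computing term by term:
  x=0: 1/4 × log_e[(1/4)/(1/3)] = 1/4 × -0.2877 = -0.0719
  x=1: 1/4 × log_e[(1/4)/(2/9)] = 1/4 × 0.1178 = 0.0294
  x=2: 1/2 × log_e[(1/2)/(4/9)] = 1/2 × 0.1178 = 0.0589

D_KL(P||Q) = 0.0164 nats

Note: KL divergence is always non-negative and equals 0 iff P = Q.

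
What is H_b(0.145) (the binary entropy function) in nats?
0.4139 nats

The binary entropy function is:
H(p) = -p log(p) - (1-p) log(1-p)

H(0.145) = -0.145 × log_e(0.145) - 0.855 × log_e(0.855)
H(0.145) = 0.4139 nats

Note: Binary entropy is maximized at p=0.5 (H=1 bit) and minimized at p=0 or p=1 (H=0).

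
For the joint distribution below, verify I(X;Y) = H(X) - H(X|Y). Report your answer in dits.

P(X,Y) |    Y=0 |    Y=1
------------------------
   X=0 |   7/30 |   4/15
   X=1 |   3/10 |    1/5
I(X;Y) = 0.0039 dits

Mutual information has multiple equivalent forms:
- I(X;Y) = H(X) - H(X|Y)
- I(X;Y) = H(Y) - H(Y|X)
- I(X;Y) = H(X) + H(Y) - H(X,Y)

Computing all quantities:
H(X) = 0.3010, H(Y) = 0.3001, H(X,Y) = 0.5972
H(X|Y) = 0.2971, H(Y|X) = 0.2962

Verification:
H(X) - H(X|Y) = 0.3010 - 0.2971 = 0.0039
H(Y) - H(Y|X) = 0.3001 - 0.2962 = 0.0039
H(X) + H(Y) - H(X,Y) = 0.3010 + 0.3001 - 0.5972 = 0.0039

All forms give I(X;Y) = 0.0039 dits. ✓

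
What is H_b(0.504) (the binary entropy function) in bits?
1.0000 bits

The binary entropy function is:
H(p) = -p log(p) - (1-p) log(1-p)

H(0.504) = -0.504 × log_2(0.504) - 0.496 × log_2(0.496)
H(0.504) = 1.0000 bits

Note: Binary entropy is maximized at p=0.5 (H=1 bit) and minimized at p=0 or p=1 (H=0).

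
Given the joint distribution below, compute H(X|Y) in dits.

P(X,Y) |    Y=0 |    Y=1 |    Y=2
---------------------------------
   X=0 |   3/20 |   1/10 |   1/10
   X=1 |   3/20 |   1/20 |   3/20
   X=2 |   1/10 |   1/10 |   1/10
0.4665 dits

Using the chain rule: H(X|Y) = H(X,Y) - H(Y)

First, compute H(X,Y) = 0.9358 dits

Marginal P(Y) = (2/5, 1/4, 7/20)
H(Y) = 0.4693 dits

H(X|Y) = H(X,Y) - H(Y) = 0.9358 - 0.4693 = 0.4665 dits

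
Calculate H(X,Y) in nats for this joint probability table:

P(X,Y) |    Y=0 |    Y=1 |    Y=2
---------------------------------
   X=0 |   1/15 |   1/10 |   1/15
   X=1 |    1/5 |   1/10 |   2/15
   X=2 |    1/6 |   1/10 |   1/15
2.1216 nats

Joint entropy is H(X,Y) = -Σ_{x,y} p(x,y) log p(x,y).

Summing over all non-zero entries:
H(X,Y) = -[1/15·log_e(1/15) + 1/10·log_e(1/10) + 1/15·log_e(1/15) + 1/5·log_e(1/5) + 1/10·log_e(1/10) + 2/15·log_e(2/15) + 1/6·log_e(1/6) + 1/10·log_e(1/10) + 1/15·log_e(1/15)]
H(X,Y) = 2.1216 nats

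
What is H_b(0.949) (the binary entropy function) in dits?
0.0875 dits

The binary entropy function is:
H(p) = -p log(p) - (1-p) log(1-p)

H(0.949) = -0.949 × log_10(0.949) - 0.051 × log_10(0.051)
H(0.949) = 0.0875 dits

Note: Binary entropy is maximized at p=0.5 (H=1 bit) and minimized at p=0 or p=1 (H=0).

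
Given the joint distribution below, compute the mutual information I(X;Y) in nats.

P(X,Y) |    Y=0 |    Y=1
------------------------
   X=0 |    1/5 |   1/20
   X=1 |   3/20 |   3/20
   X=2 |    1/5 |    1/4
0.0460 nats

Mutual information: I(X;Y) = H(X) + H(Y) - H(X,Y)

Marginals:
P(X) = (1/4, 3/10, 9/20), H(X) = 1.0671 nats
P(Y) = (11/20, 9/20), H(Y) = 0.6881 nats

Joint entropy: H(X,Y) = 1.7093 nats

I(X;Y) = 1.0671 + 0.6881 - 1.7093 = 0.0460 nats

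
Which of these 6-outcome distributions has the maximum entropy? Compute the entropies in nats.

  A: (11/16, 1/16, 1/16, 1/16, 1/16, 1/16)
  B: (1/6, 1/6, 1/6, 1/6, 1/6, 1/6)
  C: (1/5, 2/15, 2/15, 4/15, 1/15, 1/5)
B

For a discrete distribution over n outcomes, entropy is maximized by the uniform distribution.

Computing entropies:
H(A) = 1.1240 nats
H(B) = 1.7918 nats
H(C) = 1.7141 nats

The uniform distribution (where all probabilities equal 1/6) achieves the maximum entropy of log_e(6) = 1.7918 nats.

Distribution B has the highest entropy.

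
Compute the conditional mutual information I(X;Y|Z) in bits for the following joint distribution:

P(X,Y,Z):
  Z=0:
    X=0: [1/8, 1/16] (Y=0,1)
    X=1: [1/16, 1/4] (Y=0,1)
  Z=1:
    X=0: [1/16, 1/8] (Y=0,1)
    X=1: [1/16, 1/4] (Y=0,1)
0.0873 bits

Conditional mutual information: I(X;Y|Z) = H(X|Z) + H(Y|Z) - H(X,Y|Z)

H(Z) = 1.0000
H(X,Z) = 1.9544 → H(X|Z) = 0.9544
H(Y,Z) = 1.8829 → H(Y|Z) = 0.8829
H(X,Y,Z) = 2.7500 → H(X,Y|Z) = 1.7500

I(X;Y|Z) = 0.9544 + 0.8829 - 1.7500 = 0.0873 bits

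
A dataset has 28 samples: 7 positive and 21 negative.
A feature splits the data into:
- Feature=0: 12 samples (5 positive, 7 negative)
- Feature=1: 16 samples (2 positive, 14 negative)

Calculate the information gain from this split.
0.0807 bits

Information Gain = H(Y) - H(Y|Feature)

Before split:
P(positive) = 7/28 = 0.2500
H(Y) = 0.8113 bits

After split:
Feature=0: H = 0.9799 bits (weight = 12/28)
Feature=1: H = 0.5436 bits (weight = 16/28)
H(Y|Feature) = (12/28)×0.9799 + (16/28)×0.5436 = 0.7306 bits

Information Gain = 0.8113 - 0.7306 = 0.0807 bits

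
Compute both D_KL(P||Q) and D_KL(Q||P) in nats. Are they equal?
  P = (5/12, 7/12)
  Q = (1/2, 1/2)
D_KL(P||Q) = 0.0140, D_KL(Q||P) = 0.0141

KL divergence is not symmetric: D_KL(P||Q) ≠ D_KL(Q||P) in general.

D_KL(P||Q) = 0.0140 nats
D_KL(Q||P) = 0.0141 nats

No, they are not equal!

This asymmetry is why KL divergence is not a true distance metric.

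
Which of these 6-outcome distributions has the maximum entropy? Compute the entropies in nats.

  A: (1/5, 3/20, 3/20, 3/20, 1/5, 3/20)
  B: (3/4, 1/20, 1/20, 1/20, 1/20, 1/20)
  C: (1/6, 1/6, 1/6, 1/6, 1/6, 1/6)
C

For a discrete distribution over n outcomes, entropy is maximized by the uniform distribution.

Computing entropies:
H(A) = 1.7820 nats
H(B) = 0.9647 nats
H(C) = 1.7918 nats

The uniform distribution (where all probabilities equal 1/6) achieves the maximum entropy of log_e(6) = 1.7918 nats.

Distribution C has the highest entropy.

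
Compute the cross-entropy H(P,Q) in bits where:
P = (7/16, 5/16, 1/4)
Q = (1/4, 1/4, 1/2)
1.7500 bits

Cross-entropy: H(P,Q) = -Σ p(x) log q(x)

Alternatively: H(P,Q) = H(P) + D_KL(P||Q)
H(P) = 1.5462 bits
D_KL(P||Q) = 0.2038 bits

H(P,Q) = 1.5462 + 0.2038 = 1.7500 bits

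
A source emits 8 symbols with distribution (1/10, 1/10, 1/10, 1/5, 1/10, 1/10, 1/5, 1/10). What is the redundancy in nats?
0.0541 nats

Redundancy measures how far a source is from maximum entropy:
R = H_max - H(X)

Maximum entropy for 8 symbols: H_max = log_e(8) = 2.0794 nats
Actual entropy: H(X) = 2.0253 nats
Redundancy: R = 2.0794 - 2.0253 = 0.0541 nats

This redundancy represents potential for compression: the source could be compressed by 0.0541 nats per symbol.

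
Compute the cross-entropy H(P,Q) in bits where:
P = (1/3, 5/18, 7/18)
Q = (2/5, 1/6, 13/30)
1.6279 bits

Cross-entropy: H(P,Q) = -Σ p(x) log q(x)

Alternatively: H(P,Q) = H(P) + D_KL(P||Q)
H(P) = 1.5715 bits
D_KL(P||Q) = 0.0563 bits

H(P,Q) = 1.5715 + 0.0563 = 1.6279 bits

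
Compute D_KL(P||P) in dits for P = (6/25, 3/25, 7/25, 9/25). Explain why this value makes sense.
0.0000 dits

KL divergence satisfies the Gibbs inequality: D_KL(P||Q) ≥ 0 for all distributions P, Q.

D_KL(P||Q) = Σ p(x) log(p(x)/q(x))
Each term is p(x) × log_10(p(x)/p(x)) = p(x) × log_10(1) = 0, so the sum is 0.
D_KL(P||Q) = 0.0000 dits

When P = Q, the KL divergence is exactly 0, as there is no 'divergence' between identical distributions.

This non-negativity is a fundamental property: relative entropy cannot be negative because it measures how different Q is from P.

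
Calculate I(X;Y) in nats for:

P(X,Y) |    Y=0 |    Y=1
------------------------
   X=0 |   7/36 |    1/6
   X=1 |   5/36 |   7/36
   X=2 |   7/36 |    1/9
0.0157 nats

Mutual information: I(X;Y) = H(X) + H(Y) - H(X,Y)

Marginals:
P(X) = (13/36, 1/3, 11/36), H(X) = 1.0963 nats
P(Y) = (19/36, 17/36), H(Y) = 0.6916 nats

Joint entropy: H(X,Y) = 1.7722 nats

I(X;Y) = 1.0963 + 0.6916 - 1.7722 = 0.0157 nats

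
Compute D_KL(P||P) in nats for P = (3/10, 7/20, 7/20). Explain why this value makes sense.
0.0000 nats

KL divergence satisfies the Gibbs inequality: D_KL(P||Q) ≥ 0 for all distributions P, Q.

D_KL(P||Q) = Σ p(x) log(p(x)/q(x))
Each term is p(x) × log_e(p(x)/p(x)) = p(x) × log_e(1) = 0, so the sum is 0.
D_KL(P||Q) = 0.0000 nats

When P = Q, the KL divergence is exactly 0, as there is no 'divergence' between identical distributions.

This non-negativity is a fundamental property: relative entropy cannot be negative because it measures how different Q is from P.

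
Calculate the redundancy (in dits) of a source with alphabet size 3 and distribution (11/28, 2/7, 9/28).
0.0038 dits

Redundancy measures how far a source is from maximum entropy:
R = H_max - H(X)

Maximum entropy for 3 symbols: H_max = log_10(3) = 0.4771 dits
Actual entropy: H(X) = 0.4733 dits
Redundancy: R = 0.4771 - 0.4733 = 0.0038 dits

This redundancy represents potential for compression: the source could be compressed by 0.0038 dits per symbol.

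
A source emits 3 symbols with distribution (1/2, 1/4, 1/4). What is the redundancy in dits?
0.0256 dits

Redundancy measures how far a source is from maximum entropy:
R = H_max - H(X)

Maximum entropy for 3 symbols: H_max = log_10(3) = 0.4771 dits
Actual entropy: H(X) = 0.4515 dits
Redundancy: R = 0.4771 - 0.4515 = 0.0256 dits

This redundancy represents potential for compression: the source could be compressed by 0.0256 dits per symbol.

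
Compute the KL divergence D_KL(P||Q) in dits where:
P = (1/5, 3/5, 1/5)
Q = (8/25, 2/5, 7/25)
0.0356 dits

KL divergence: D_KL(P||Q) = Σ p(x) log(p(x)/q(x))

Computing term by term:
  x=0: 1/5 × log_10[(1/5)/(8/25)] = 1/5 × -0.2041 = -0.0408
  x=1: 3/5 × log_10[(3/5)/(2/5)] = 3/5 × 0.1761 = 0.1057
  x=2: 1/5 × log_10[(1/5)/(7/25)] = 1/5 × -0.1461 = -0.0292

D_KL(P||Q) = 0.0356 dits

Note: KL divergence is always non-negative and equals 0 iff P = Q.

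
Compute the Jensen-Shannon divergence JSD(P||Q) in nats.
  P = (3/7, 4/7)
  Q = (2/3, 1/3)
0.0289 nats

Jensen-Shannon divergence is:
JSD(P||Q) = 0.5 × D_KL(P||M) + 0.5 × D_KL(Q||M)
where M = 0.5 × (P + Q) is the mixture distribution.

M = 0.5 × (3/7, 4/7) + 0.5 × (2/3, 1/3) = (0.547619, 0.452381)

D_KL(P||M) = 0.0284 nats
D_KL(Q||M) = 0.0293 nats

JSD(P||Q) = 0.5 × 0.0284 + 0.5 × 0.0293 = 0.0289 nats

Unlike KL divergence, JSD is symmetric and bounded: 0 ≤ JSD ≤ log(2).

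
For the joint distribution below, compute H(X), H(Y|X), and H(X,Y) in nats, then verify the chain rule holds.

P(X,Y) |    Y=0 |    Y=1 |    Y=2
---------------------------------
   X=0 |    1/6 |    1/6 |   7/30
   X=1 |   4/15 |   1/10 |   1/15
H(X,Y) = 1.7001, H(X) = 0.6842, H(Y|X) = 1.0159 (all in nats)

Chain rule: H(X,Y) = H(X) + H(Y|X)

Left side — joint entropy directly:
H(X,Y) = -Σ p(x,y) log p(x,y) = 1.7001 nats

Right side — compute H(Y|X) from the conditional distributions:
P(X) = (17/30, 13/30), so H(X) = 0.6842 nats
H(Y|X) = Σ_x P(X=x) · H(Y|X=x):
  P(Y|X=0) = (5/17, 5/17, 7/17), H(Y|X=0) = 1.0852, weight P(X=0) = 17/30
  P(Y|X=1) = (8/13, 3/13, 2/13), H(Y|X=1) = 0.9251, weight P(X=1) = 13/30
H(Y|X) = 1.0159 nats

H(X) + H(Y|X) = 0.6842 + 1.0159 = 1.7001 nats

Both sides equal 1.7001 nats. ✓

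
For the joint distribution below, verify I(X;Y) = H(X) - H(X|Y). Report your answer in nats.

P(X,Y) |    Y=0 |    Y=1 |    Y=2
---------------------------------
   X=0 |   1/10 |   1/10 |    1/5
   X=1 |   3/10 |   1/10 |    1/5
I(X;Y) = 0.0322 nats

Mutual information has multiple equivalent forms:
- I(X;Y) = H(X) - H(X|Y)
- I(X;Y) = H(Y) - H(Y|X)
- I(X;Y) = H(X) + H(Y) - H(X,Y)

Computing all quantities:
H(X) = 0.6730, H(Y) = 1.0549, H(X,Y) = 1.6957
H(X|Y) = 0.6408, H(Y|X) = 1.0227

Verification:
H(X) - H(X|Y) = 0.6730 - 0.6408 = 0.0322
H(Y) - H(Y|X) = 1.0549 - 1.0227 = 0.0322
H(X) + H(Y) - H(X,Y) = 0.6730 + 1.0549 - 1.6957 = 0.0322

All forms give I(X;Y) = 0.0322 nats. ✓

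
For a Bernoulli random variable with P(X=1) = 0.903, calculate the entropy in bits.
0.4594 bits

The binary entropy function is:
H(p) = -p log(p) - (1-p) log(1-p)

H(0.903) = -0.903 × log_2(0.903) - 0.097 × log_2(0.097)
H(0.903) = 0.4594 bits

Note: Binary entropy is maximized at p=0.5 (H=1 bit) and minimized at p=0 or p=1 (H=0).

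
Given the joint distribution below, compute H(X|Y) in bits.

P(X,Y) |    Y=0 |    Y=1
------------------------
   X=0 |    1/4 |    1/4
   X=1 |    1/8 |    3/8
0.9512 bits

Using the chain rule: H(X|Y) = H(X,Y) - H(Y)

First, compute H(X,Y) = 1.9056 bits

Marginal P(Y) = (3/8, 5/8)
H(Y) = 0.9544 bits

H(X|Y) = H(X,Y) - H(Y) = 1.9056 - 0.9544 = 0.9512 bits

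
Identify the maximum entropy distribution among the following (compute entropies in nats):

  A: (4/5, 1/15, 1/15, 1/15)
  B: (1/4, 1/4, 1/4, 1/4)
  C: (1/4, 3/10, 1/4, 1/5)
B

For a discrete distribution over n outcomes, entropy is maximized by the uniform distribution.

Computing entropies:
H(A) = 0.7201 nats
H(B) = 1.3863 nats
H(C) = 1.3762 nats

The uniform distribution (where all probabilities equal 1/4) achieves the maximum entropy of log_e(4) = 1.3863 nats.

Distribution B has the highest entropy.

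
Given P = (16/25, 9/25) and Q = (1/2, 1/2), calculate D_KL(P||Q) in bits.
0.0573 bits

KL divergence: D_KL(P||Q) = Σ p(x) log(p(x)/q(x))

Computing term by term:
  x=0: 16/25 × log_2[(16/25)/(1/2)] = 16/25 × 0.3561 = 0.2279
  x=1: 9/25 × log_2[(9/25)/(1/2)] = 9/25 × -0.4739 = -0.1706

D_KL(P||Q) = 0.0573 bits

Note: KL divergence is always non-negative and equals 0 iff P = Q.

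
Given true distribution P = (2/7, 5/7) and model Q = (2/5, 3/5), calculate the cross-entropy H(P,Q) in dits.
0.2722 dits

Cross-entropy: H(P,Q) = -Σ p(x) log q(x)

Alternatively: H(P,Q) = H(P) + D_KL(P||Q)
H(P) = 0.2598 dits
D_KL(P||Q) = 0.0123 dits

H(P,Q) = 0.2598 + 0.0123 = 0.2722 dits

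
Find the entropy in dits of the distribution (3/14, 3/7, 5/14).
0.4608 dits

Shannon entropy is H(X) = -Σ p(x) log p(x).

For P = (3/14, 3/7, 5/14):
H = -3/14 × log_10(3/14) -3/7 × log_10(3/7) -5/14 × log_10(5/14)
H = 0.4608 dits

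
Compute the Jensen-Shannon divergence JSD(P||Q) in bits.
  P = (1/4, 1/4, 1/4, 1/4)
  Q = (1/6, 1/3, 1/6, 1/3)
0.0207 bits

Jensen-Shannon divergence is:
JSD(P||Q) = 0.5 × D_KL(P||M) + 0.5 × D_KL(Q||M)
where M = 0.5 × (P + Q) is the mixture distribution.

M = 0.5 × (1/4, 1/4, 1/4, 1/4) + 0.5 × (1/6, 1/3, 1/6, 1/3) = (5/24, 7/24, 5/24, 7/24)

D_KL(P||M) = 0.0203 bits
D_KL(Q||M) = 0.0211 bits

JSD(P||Q) = 0.5 × 0.0203 + 0.5 × 0.0211 = 0.0207 bits

Unlike KL divergence, JSD is symmetric and bounded: 0 ≤ JSD ≤ log(2).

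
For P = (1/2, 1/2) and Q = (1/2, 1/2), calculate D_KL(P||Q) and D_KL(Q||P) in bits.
D_KL(P||Q) = 0.0000, D_KL(Q||P) = 0.0000

KL divergence is not symmetric: D_KL(P||Q) ≠ D_KL(Q||P) in general.

D_KL(P||Q) = 0.0000 bits
D_KL(Q||P) = 0.0000 bits

In this case they happen to be equal (to 4 decimal places).

This asymmetry is why KL divergence is not a true distance metric.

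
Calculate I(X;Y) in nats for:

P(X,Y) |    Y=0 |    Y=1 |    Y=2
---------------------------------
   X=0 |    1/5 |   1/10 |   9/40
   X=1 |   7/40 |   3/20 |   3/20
0.0122 nats

Mutual information: I(X;Y) = H(X) + H(Y) - H(X,Y)

Marginals:
P(X) = (21/40, 19/40), H(X) = 0.6919 nats
P(Y) = (3/8, 1/4, 3/8), H(Y) = 1.0822 nats

Joint entropy: H(X,Y) = 1.7619 nats

I(X;Y) = 0.6919 + 1.0822 - 1.7619 = 0.0122 nats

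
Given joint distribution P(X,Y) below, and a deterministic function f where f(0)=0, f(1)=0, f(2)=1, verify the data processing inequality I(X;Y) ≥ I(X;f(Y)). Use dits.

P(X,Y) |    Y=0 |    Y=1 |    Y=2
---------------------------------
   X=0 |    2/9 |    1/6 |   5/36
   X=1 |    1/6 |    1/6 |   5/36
I(X;Y) = 0.0011, I(X;f(Y)) = 0.0003, inequality holds: 0.0011 ≥ 0.0003

Data Processing Inequality: For any Markov chain X → Y → Z, we have I(X;Y) ≥ I(X;Z).

Here Z = f(Y) is a deterministic function of Y, forming X → Y → Z.

Original I(X;Y) = 0.0011 dits

After applying f:
P(X,Z) where Z=f(Y):
- P(X,Z=0) = P(X,Y=0) + P(X,Y=1)
- P(X,Z=1) = P(X,Y=2)

I(X;Z) = I(X;f(Y)) = 0.0003 dits

Verification: 0.0011 ≥ 0.0003 ✓

Information cannot be created by processing; the function f can only lose information about X.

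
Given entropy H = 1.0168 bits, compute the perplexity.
2.0234

Perplexity is 2^H (or exp(H) for natural log).

H = 1.0168 bits
Perplexity = 2^1.0168 = 2.0234

Interpretation: The model's uncertainty is equivalent to choosing uniformly among 2.0 options.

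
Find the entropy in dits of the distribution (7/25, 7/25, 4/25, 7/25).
0.5917 dits

Shannon entropy is H(X) = -Σ p(x) log p(x).

For P = (7/25, 7/25, 4/25, 7/25):
H = -7/25 × log_10(7/25) -7/25 × log_10(7/25) -4/25 × log_10(4/25) -7/25 × log_10(7/25)
H = 0.5917 dits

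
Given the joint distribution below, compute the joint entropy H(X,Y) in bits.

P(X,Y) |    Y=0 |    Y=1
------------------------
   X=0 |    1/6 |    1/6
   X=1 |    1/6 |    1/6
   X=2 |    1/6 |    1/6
2.5850 bits

Joint entropy is H(X,Y) = -Σ_{x,y} p(x,y) log p(x,y).

Summing over all non-zero entries:
H(X,Y) = -[1/6·log_2(1/6) + 1/6·log_2(1/6) + 1/6·log_2(1/6) + 1/6·log_2(1/6) + 1/6·log_2(1/6) + 1/6·log_2(1/6)]
H(X,Y) = 2.5850 bits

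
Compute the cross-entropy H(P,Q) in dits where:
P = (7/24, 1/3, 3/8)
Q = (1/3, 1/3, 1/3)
0.4771 dits

Cross-entropy: H(P,Q) = -Σ p(x) log q(x)

Alternatively: H(P,Q) = H(P) + D_KL(P||Q)
H(P) = 0.4749 dits
D_KL(P||Q) = 0.0023 dits

H(P,Q) = 0.4749 + 0.0023 = 0.4771 dits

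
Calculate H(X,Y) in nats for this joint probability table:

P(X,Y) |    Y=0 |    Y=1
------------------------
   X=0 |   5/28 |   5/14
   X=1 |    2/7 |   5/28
1.3409 nats

Joint entropy is H(X,Y) = -Σ_{x,y} p(x,y) log p(x,y).

Summing over all non-zero entries:
H(X,Y) = -[5/28·log_e(5/28) + 5/14·log_e(5/14) + 2/7·log_e(2/7) + 5/28·log_e(5/28)]
H(X,Y) = 1.3409 nats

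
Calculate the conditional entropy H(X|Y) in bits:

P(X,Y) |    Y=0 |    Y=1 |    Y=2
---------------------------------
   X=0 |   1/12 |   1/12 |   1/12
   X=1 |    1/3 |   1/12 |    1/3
0.7683 bits

Using the chain rule: H(X|Y) = H(X,Y) - H(Y)

First, compute H(X,Y) = 2.2516 bits

Marginal P(Y) = (5/12, 1/6, 5/12)
H(Y) = 1.4834 bits

H(X|Y) = H(X,Y) - H(Y) = 2.2516 - 1.4834 = 0.7683 bits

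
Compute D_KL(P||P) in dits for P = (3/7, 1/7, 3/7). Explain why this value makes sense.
0.0000 dits

KL divergence satisfies the Gibbs inequality: D_KL(P||Q) ≥ 0 for all distributions P, Q.

D_KL(P||Q) = Σ p(x) log(p(x)/q(x))
Each term is p(x) × log_10(p(x)/p(x)) = p(x) × log_10(1) = 0, so the sum is 0.
D_KL(P||Q) = 0.0000 dits

When P = Q, the KL divergence is exactly 0, as there is no 'divergence' between identical distributions.

This non-negativity is a fundamental property: relative entropy cannot be negative because it measures how different Q is from P.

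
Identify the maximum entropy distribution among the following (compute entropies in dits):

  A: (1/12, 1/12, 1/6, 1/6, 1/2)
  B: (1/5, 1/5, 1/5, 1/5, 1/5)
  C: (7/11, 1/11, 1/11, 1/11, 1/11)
B

For a discrete distribution over n outcomes, entropy is maximized by the uniform distribution.

Computing entropies:
H(A) = 0.5898 dits
H(B) = 0.6990 dits
H(C) = 0.5036 dits

The uniform distribution (where all probabilities equal 1/5) achieves the maximum entropy of log_10(5) = 0.6990 dits.

Distribution B has the highest entropy.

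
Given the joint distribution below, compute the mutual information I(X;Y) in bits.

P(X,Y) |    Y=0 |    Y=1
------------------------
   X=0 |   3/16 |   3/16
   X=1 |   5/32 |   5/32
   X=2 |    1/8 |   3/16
0.0063 bits

Mutual information: I(X;Y) = H(X) + H(Y) - H(X,Y)

Marginals:
P(X) = (3/8, 5/16, 5/16), H(X) = 1.5794 bits
P(Y) = (15/32, 17/32), H(Y) = 0.9972 bits

Joint entropy: H(X,Y) = 2.5704 bits

I(X;Y) = 1.5794 + 0.9972 - 2.5704 = 0.0063 bits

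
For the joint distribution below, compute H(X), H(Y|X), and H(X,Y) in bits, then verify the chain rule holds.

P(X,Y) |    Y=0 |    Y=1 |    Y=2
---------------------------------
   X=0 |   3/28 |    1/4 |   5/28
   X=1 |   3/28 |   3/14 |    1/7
H(X,Y) = 2.5116, H(X) = 0.9963, H(Y|X) = 1.5153 (all in bits)

Chain rule: H(X,Y) = H(X) + H(Y|X)

Left side — joint entropy directly:
H(X,Y) = -Σ p(x,y) log p(x,y) = 2.5116 bits

Right side — compute H(Y|X) from the conditional distributions:
P(X) = (15/28, 13/28), so H(X) = 0.9963 bits
H(Y|X) = Σ_x P(X=x) · H(Y|X=x):
  P(Y|X=0) = (1/5, 7/15, 1/3), H(Y|X=0) = 1.5058, weight P(X=0) = 15/28
  P(Y|X=1) = (3/13, 6/13, 4/13), H(Y|X=1) = 1.5262, weight P(X=1) = 13/28
H(Y|X) = 1.5153 bits

H(X) + H(Y|X) = 0.9963 + 1.5153 = 2.5116 bits

Both sides equal 2.5116 bits. ✓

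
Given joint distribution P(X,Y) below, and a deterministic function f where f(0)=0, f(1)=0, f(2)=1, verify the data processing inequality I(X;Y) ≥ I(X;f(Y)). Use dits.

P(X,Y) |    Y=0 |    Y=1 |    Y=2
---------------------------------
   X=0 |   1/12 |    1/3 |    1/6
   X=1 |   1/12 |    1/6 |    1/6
I(X;Y) = 0.0062, I(X;f(Y)) = 0.0031, inequality holds: 0.0062 ≥ 0.0031

Data Processing Inequality: For any Markov chain X → Y → Z, we have I(X;Y) ≥ I(X;Z).

Here Z = f(Y) is a deterministic function of Y, forming X → Y → Z.

Original I(X;Y) = 0.0062 dits

After applying f:
P(X,Z) where Z=f(Y):
- P(X,Z=0) = P(X,Y=0) + P(X,Y=1)
- P(X,Z=1) = P(X,Y=2)

I(X;Z) = I(X;f(Y)) = 0.0031 dits

Verification: 0.0062 ≥ 0.0031 ✓

Information cannot be created by processing; the function f can only lose information about X.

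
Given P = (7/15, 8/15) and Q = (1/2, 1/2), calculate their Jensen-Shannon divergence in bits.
0.0008 bits

Jensen-Shannon divergence is:
JSD(P||Q) = 0.5 × D_KL(P||M) + 0.5 × D_KL(Q||M)
where M = 0.5 × (P + Q) is the mixture distribution.

M = 0.5 × (7/15, 8/15) + 0.5 × (1/2, 1/2) = (0.483333, 0.516667)

D_KL(P||M) = 0.0008 bits
D_KL(Q||M) = 0.0008 bits

JSD(P||Q) = 0.5 × 0.0008 + 0.5 × 0.0008 = 0.0008 bits

Unlike KL divergence, JSD is symmetric and bounded: 0 ≤ JSD ≤ log(2).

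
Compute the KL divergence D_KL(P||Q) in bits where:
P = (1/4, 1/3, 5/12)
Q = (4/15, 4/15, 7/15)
0.0159 bits

KL divergence: D_KL(P||Q) = Σ p(x) log(p(x)/q(x))

Computing term by term:
  x=0: 1/4 × log_2[(1/4)/(4/15)] = 1/4 × -0.0931 = -0.0233
  x=1: 1/3 × log_2[(1/3)/(4/15)] = 1/3 × 0.3219 = 0.1073
  x=2: 5/12 × log_2[(5/12)/(7/15)] = 5/12 × -0.1635 = -0.0681

D_KL(P||Q) = 0.0159 bits

Note: KL divergence is always non-negative and equals 0 iff P = Q.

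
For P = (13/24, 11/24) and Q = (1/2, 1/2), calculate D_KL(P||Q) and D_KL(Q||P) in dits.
D_KL(P||Q) = 0.0015, D_KL(Q||P) = 0.0015

KL divergence is not symmetric: D_KL(P||Q) ≠ D_KL(Q||P) in general.

D_KL(P||Q) = 0.0015 dits
D_KL(Q||P) = 0.0015 dits

In this case they happen to be equal (to 4 decimal places).

This asymmetry is why KL divergence is not a true distance metric.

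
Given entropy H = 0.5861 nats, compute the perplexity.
1.7970

Perplexity is e^H (or exp(H) for natural log).

H = 0.5861 nats
Perplexity = e^0.5861 = 1.7970

Interpretation: The model's uncertainty is equivalent to choosing uniformly among 1.8 options.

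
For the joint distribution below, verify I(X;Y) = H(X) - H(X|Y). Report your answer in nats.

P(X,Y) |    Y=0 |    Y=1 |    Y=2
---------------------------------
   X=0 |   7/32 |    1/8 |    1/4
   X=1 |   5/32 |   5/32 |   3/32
I(X;Y) = 0.0261 nats

Mutual information has multiple equivalent forms:
- I(X;Y) = H(X) - H(X|Y)
- I(X;Y) = H(Y) - H(Y|X)
- I(X;Y) = H(X) + H(Y) - H(X,Y)

Computing all quantities:
H(X) = 0.6755, H(Y) = 1.0916, H(X,Y) = 1.7410
H(X|Y) = 0.6493, H(Y|X) = 1.0655

Verification:
H(X) - H(X|Y) = 0.6755 - 0.6493 = 0.0261
H(Y) - H(Y|X) = 1.0916 - 1.0655 = 0.0261
H(X) + H(Y) - H(X,Y) = 0.6755 + 1.0916 - 1.7410 = 0.0261

All forms give I(X;Y) = 0.0261 nats. ✓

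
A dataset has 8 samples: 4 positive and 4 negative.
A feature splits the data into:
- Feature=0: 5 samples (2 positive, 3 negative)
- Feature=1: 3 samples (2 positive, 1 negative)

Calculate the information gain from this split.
0.0488 bits

Information Gain = H(Y) - H(Y|Feature)

Before split:
P(positive) = 4/8 = 0.5000
H(Y) = 1.0000 bits

After split:
Feature=0: H = 0.9710 bits (weight = 5/8)
Feature=1: H = 0.9183 bits (weight = 3/8)
H(Y|Feature) = (5/8)×0.9710 + (3/8)×0.9183 = 0.9512 bits

Information Gain = 1.0000 - 0.9512 = 0.0488 bits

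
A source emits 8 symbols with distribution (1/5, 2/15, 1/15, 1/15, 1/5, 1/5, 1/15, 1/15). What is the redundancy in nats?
0.1230 nats

Redundancy measures how far a source is from maximum entropy:
R = H_max - H(X)

Maximum entropy for 8 symbols: H_max = log_e(8) = 2.0794 nats
Actual entropy: H(X) = 1.9565 nats
Redundancy: R = 2.0794 - 1.9565 = 0.1230 nats

This redundancy represents potential for compression: the source could be compressed by 0.1230 nats per symbol.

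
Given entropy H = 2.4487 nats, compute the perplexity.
11.5733

Perplexity is e^H (or exp(H) for natural log).

H = 2.4487 nats
Perplexity = e^2.4487 = 11.5733

Interpretation: The model's uncertainty is equivalent to choosing uniformly among 11.6 options.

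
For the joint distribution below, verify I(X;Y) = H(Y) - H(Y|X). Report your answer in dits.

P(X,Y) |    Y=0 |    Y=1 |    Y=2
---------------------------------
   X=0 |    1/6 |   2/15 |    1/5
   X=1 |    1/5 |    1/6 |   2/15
I(X;Y) = 0.0044 dits

Mutual information has multiple equivalent forms:
- I(X;Y) = H(X) - H(X|Y)
- I(X;Y) = H(Y) - H(Y|X)
- I(X;Y) = H(X) + H(Y) - H(X,Y)

Computing all quantities:
H(X) = 0.3010, H(Y) = 0.4757, H(X,Y) = 0.7723
H(X|Y) = 0.2967, H(Y|X) = 0.4713

Verification:
H(X) - H(X|Y) = 0.3010 - 0.2967 = 0.0044
H(Y) - H(Y|X) = 0.4757 - 0.4713 = 0.0044
H(X) + H(Y) - H(X,Y) = 0.3010 + 0.4757 - 0.7723 = 0.0044

All forms give I(X;Y) = 0.0044 dits. ✓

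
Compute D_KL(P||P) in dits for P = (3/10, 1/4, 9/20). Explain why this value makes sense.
0.0000 dits

KL divergence satisfies the Gibbs inequality: D_KL(P||Q) ≥ 0 for all distributions P, Q.

D_KL(P||Q) = Σ p(x) log(p(x)/q(x))
Each term is p(x) × log_10(p(x)/p(x)) = p(x) × log_10(1) = 0, so the sum is 0.
D_KL(P||Q) = 0.0000 dits

When P = Q, the KL divergence is exactly 0, as there is no 'divergence' between identical distributions.

This non-negativity is a fundamental property: relative entropy cannot be negative because it measures how different Q is from P.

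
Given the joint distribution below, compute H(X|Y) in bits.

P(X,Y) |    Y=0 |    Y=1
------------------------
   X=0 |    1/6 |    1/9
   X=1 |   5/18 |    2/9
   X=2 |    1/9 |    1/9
1.4919 bits

Using the chain rule: H(X|Y) = H(X,Y) - H(Y)

First, compute H(X,Y) = 2.4830 bits

Marginal P(Y) = (5/9, 4/9)
H(Y) = 0.9911 bits

H(X|Y) = H(X,Y) - H(Y) = 2.4830 - 0.9911 = 1.4919 bits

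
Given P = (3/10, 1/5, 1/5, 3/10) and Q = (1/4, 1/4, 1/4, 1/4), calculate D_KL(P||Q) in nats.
0.0201 nats

KL divergence: D_KL(P||Q) = Σ p(x) log(p(x)/q(x))

Computing term by term:
  x=0: 3/10 × log_e[(3/10)/(1/4)] = 3/10 × 0.1823 = 0.0547
  x=1: 1/5 × log_e[(1/5)/(1/4)] = 1/5 × -0.2231 = -0.0446
  x=2: 1/5 × log_e[(1/5)/(1/4)] = 1/5 × -0.2231 = -0.0446
  x=3: 3/10 × log_e[(3/10)/(1/4)] = 3/10 × 0.1823 = 0.0547

D_KL(P||Q) = 0.0201 nats

Note: KL divergence is always non-negative and equals 0 iff P = Q.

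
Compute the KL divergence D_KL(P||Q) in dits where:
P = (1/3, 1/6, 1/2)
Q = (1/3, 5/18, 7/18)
0.0176 dits

KL divergence: D_KL(P||Q) = Σ p(x) log(p(x)/q(x))

Computing term by term:
  x=0: 1/3 × log_10[(1/3)/(1/3)] = 1/3 × 0.0000 = 0.0000
  x=1: 1/6 × log_10[(1/6)/(5/18)] = 1/6 × -0.2218 = -0.0370
  x=2: 1/2 × log_10[(1/2)/(7/18)] = 1/2 × 0.1091 = 0.0546

D_KL(P||Q) = 0.0176 dits

Note: KL divergence is always non-negative and equals 0 iff P = Q.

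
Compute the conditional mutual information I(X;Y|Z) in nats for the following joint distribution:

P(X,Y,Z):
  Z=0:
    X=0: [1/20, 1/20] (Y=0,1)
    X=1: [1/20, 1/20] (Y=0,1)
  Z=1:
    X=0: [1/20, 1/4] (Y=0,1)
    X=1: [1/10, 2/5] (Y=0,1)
0.0007 nats

Conditional mutual information: I(X;Y|Z) = H(X|Z) + H(Y|Z) - H(X,Y|Z)

H(Z) = 0.5004
H(X,Z) = 1.1683 → H(X|Z) = 0.6679
H(Y,Z) = 1.0251 → H(Y|Z) = 0.5247
H(X,Y,Z) = 1.6923 → H(X,Y|Z) = 1.1919

I(X;Y|Z) = 0.6679 + 0.5247 - 1.1919 = 0.0007 nats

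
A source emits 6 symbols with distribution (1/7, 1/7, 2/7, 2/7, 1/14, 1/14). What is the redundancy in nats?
0.1429 nats

Redundancy measures how far a source is from maximum entropy:
R = H_max - H(X)

Maximum entropy for 6 symbols: H_max = log_e(6) = 1.7918 nats
Actual entropy: H(X) = 1.6488 nats
Redundancy: R = 1.7918 - 1.6488 = 0.1429 nats

This redundancy represents potential for compression: the source could be compressed by 0.1429 nats per symbol.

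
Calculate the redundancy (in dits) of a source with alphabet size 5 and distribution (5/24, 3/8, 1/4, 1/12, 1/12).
0.0669 dits

Redundancy measures how far a source is from maximum entropy:
R = H_max - H(X)

Maximum entropy for 5 symbols: H_max = log_10(5) = 0.6990 dits
Actual entropy: H(X) = 0.6320 dits
Redundancy: R = 0.6990 - 0.6320 = 0.0669 dits

This redundancy represents potential for compression: the source could be compressed by 0.0669 dits per symbol.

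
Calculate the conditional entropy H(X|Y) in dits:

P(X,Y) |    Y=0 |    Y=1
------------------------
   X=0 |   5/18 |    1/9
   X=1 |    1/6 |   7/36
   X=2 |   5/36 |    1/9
0.4587 dits

Using the chain rule: H(X|Y) = H(X,Y) - H(Y)

First, compute H(X,Y) = 0.7536 dits

Marginal P(Y) = (7/12, 5/12)
H(Y) = 0.2950 dits

H(X|Y) = H(X,Y) - H(Y) = 0.7536 - 0.2950 = 0.4587 dits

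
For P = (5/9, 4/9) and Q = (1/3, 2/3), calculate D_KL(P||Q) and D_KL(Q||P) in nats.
D_KL(P||Q) = 0.1036, D_KL(Q||P) = 0.1000

KL divergence is not symmetric: D_KL(P||Q) ≠ D_KL(Q||P) in general.

D_KL(P||Q) = 0.1036 nats
D_KL(Q||P) = 0.1000 nats

No, they are not equal!

This asymmetry is why KL divergence is not a true distance metric.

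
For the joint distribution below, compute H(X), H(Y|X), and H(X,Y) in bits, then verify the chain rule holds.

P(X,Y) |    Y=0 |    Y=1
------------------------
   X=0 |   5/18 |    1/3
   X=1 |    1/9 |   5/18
H(X,Y) = 1.9072, H(X) = 0.9641, H(Y|X) = 0.9431 (all in bits)

Chain rule: H(X,Y) = H(X) + H(Y|X)

Left side — joint entropy directly:
H(X,Y) = -Σ p(x,y) log p(x,y) = 1.9072 bits

Right side — compute H(Y|X) from the conditional distributions:
P(X) = (11/18, 7/18), so H(X) = 0.9641 bits
H(Y|X) = Σ_x P(X=x) · H(Y|X=x):
  P(Y|X=0) = (5/11, 6/11), H(Y|X=0) = 0.9940, weight P(X=0) = 11/18
  P(Y|X=1) = (2/7, 5/7), H(Y|X=1) = 0.8631, weight P(X=1) = 7/18
H(Y|X) = 0.9431 bits

H(X) + H(Y|X) = 0.9641 + 0.9431 = 1.9072 bits

Both sides equal 1.9072 bits. ✓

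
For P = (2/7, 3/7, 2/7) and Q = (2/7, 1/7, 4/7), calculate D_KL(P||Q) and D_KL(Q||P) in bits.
D_KL(P||Q) = 0.3936, D_KL(Q||P) = 0.3450

KL divergence is not symmetric: D_KL(P||Q) ≠ D_KL(Q||P) in general.

D_KL(P||Q) = 0.3936 bits
D_KL(Q||P) = 0.3450 bits

No, they are not equal!

This asymmetry is why KL divergence is not a true distance metric.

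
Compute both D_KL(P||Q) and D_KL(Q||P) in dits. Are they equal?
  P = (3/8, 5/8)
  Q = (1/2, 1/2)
D_KL(P||Q) = 0.0137, D_KL(Q||P) = 0.0140

KL divergence is not symmetric: D_KL(P||Q) ≠ D_KL(Q||P) in general.

D_KL(P||Q) = 0.0137 dits
D_KL(Q||P) = 0.0140 dits

No, they are not equal!

This asymmetry is why KL divergence is not a true distance metric.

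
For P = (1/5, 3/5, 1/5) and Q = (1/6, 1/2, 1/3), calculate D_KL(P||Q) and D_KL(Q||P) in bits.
D_KL(P||Q) = 0.0630, D_KL(Q||P) = 0.0703

KL divergence is not symmetric: D_KL(P||Q) ≠ D_KL(Q||P) in general.

D_KL(P||Q) = 0.0630 bits
D_KL(Q||P) = 0.0703 bits

No, they are not equal!

This asymmetry is why KL divergence is not a true distance metric.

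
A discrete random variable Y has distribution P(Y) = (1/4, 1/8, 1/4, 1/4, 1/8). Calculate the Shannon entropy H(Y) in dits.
0.6773 dits

Shannon entropy is H(X) = -Σ p(x) log p(x).

For P = (1/4, 1/8, 1/4, 1/4, 1/8):
H = -1/4 × log_10(1/4) -1/8 × log_10(1/8) -1/4 × log_10(1/4) -1/4 × log_10(1/4) -1/8 × log_10(1/8)
H = 0.6773 dits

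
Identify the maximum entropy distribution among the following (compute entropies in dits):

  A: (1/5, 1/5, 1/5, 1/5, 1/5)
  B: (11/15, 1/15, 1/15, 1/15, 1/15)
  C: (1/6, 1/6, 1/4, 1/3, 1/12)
A

For a discrete distribution over n outcomes, entropy is maximized by the uniform distribution.

Computing entropies:
H(A) = 0.6990 dits
H(B) = 0.4124 dits
H(C) = 0.6589 dits

The uniform distribution (where all probabilities equal 1/5) achieves the maximum entropy of log_10(5) = 0.6990 dits.

Distribution A has the highest entropy.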